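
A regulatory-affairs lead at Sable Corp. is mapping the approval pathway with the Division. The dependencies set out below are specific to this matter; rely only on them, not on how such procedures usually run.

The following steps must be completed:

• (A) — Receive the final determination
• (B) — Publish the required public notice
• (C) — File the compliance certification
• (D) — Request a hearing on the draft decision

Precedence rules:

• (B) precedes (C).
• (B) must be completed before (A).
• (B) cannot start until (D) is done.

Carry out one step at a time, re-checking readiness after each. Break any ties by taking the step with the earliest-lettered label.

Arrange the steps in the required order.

(D) → (B) → (A) → (C)

Only (D) has no prerequisites, so it is first.
That leaves (B) as the only ready step → (B).
(A) and (C) are both available; (A) has the earlier label → (A).
That leaves (C) as the only ready step → (C).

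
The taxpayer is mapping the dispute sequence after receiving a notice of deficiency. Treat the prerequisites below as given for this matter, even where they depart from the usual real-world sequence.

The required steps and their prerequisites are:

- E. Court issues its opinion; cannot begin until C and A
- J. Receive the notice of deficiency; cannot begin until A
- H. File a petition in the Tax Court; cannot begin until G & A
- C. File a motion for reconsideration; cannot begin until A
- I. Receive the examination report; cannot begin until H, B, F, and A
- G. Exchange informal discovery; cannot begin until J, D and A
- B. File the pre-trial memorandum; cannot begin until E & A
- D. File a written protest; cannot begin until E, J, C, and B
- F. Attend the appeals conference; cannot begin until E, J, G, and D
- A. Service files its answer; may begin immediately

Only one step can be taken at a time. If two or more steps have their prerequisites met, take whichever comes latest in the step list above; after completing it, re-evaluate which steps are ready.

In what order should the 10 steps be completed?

A is the only step with nothing outstanding, so it goes first.
Ready: C and J. C is listed later → C.
E now also ready, so the ready set is {J, E}; J is listed later → J.
E needed A and C, now all done → E.
B needed A and E, now all done → B.
That leaves D as the only ready step → D.
G needed A, D and J, now all done → G.
F and H are both available; F is listed later → F.
H is the only step now ready → H.
I is the only step now ready → I.

A, C, J, E, B, D, G, F, H, I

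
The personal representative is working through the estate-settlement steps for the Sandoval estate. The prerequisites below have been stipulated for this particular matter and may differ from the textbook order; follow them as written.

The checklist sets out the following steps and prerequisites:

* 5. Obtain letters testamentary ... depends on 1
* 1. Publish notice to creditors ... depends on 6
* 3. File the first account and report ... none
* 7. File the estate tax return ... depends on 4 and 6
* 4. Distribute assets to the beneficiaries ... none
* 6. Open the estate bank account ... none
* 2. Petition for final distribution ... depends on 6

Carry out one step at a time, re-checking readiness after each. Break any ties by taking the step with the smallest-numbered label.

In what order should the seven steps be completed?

Nothing is required for 3, 4 and 6. 3 has the earlier label → 3 first.
4 and 6 are both available; 4 has the earlier label → 4.
That leaves 6 as the only ready step → 6.
Now 1, 2 and 7 have their prerequisites met. 1 has the earlier label, so 1 next.
2, 5 and 7 are all available; 2 has the earlier label → 2.
Ready: 5 and 7. 5 has the earlier label → 5.
Next only 7 has its prerequisites met → 7.

3 4 6 1 2 5 7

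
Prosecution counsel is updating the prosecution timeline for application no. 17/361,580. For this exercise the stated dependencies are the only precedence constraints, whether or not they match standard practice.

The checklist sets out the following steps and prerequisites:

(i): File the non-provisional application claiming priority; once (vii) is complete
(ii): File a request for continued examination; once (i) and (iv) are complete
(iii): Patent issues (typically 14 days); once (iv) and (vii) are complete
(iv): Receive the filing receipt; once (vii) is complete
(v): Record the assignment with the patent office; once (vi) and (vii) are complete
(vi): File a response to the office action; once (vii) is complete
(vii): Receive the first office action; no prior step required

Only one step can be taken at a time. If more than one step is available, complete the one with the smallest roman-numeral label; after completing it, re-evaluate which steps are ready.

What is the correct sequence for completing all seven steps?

(vii), (i), (iv), (ii), (iii), (vi), (v)

(vii) is the only step with nothing outstanding, so it goes first.
Ready: (i), (iv) and (vi). (i) has the earlier label → (i).
Ready: (iv) and (vi). (iv) has the earlier label → (iv).
(ii) and (iii) now also ready, so the ready set is {(ii), (iii), (vi)}; (ii) has the earlier label → (ii).
(iii) and (vi) are both available; (iii) has the earlier label → (iii).
Next only (vi) has its prerequisites met → (vi).
(v) is the only step now ready → (v).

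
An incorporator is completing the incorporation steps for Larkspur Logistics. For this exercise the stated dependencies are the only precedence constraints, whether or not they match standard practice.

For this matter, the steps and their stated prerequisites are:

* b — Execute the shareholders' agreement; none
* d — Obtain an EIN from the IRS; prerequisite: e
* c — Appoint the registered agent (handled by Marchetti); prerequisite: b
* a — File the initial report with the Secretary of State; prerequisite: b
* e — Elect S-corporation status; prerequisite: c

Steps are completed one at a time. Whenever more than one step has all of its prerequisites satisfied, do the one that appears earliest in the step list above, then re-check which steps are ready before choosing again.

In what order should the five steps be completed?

b, c, a, e, d

b has no prerequisites → b first.
c and a are both available; c is listed earlier → c.
Ready: a and e. a is listed earlier → a.
Next only e has its prerequisites met → e.
That leaves d as the only ready step → d.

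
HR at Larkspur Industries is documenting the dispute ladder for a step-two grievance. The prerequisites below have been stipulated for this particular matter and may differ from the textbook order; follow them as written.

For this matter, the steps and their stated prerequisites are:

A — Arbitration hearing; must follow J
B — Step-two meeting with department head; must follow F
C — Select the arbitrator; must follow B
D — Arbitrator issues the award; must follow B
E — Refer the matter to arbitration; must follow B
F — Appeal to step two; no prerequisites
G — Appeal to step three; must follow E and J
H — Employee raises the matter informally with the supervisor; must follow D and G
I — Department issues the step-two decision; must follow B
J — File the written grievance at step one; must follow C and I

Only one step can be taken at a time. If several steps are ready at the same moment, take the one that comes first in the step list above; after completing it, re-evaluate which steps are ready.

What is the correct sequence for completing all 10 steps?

F → B → C → D → E → I → J → A → G → H

F is the only step with nothing outstanding, so it goes first.
B is the only step now ready → B.
Ready: C, D, E and I. C is listed earlier → C.
D, E and I are all available; D is listed earlier → D.
E and I are both available; E is listed earlier → E.
Next only I has its prerequisites met → I.
J needed C and I, now all done → J.
A and G are both available; A is listed earlier → A.
That leaves G as the only ready step → G.
Next only H has its prerequisites met → H.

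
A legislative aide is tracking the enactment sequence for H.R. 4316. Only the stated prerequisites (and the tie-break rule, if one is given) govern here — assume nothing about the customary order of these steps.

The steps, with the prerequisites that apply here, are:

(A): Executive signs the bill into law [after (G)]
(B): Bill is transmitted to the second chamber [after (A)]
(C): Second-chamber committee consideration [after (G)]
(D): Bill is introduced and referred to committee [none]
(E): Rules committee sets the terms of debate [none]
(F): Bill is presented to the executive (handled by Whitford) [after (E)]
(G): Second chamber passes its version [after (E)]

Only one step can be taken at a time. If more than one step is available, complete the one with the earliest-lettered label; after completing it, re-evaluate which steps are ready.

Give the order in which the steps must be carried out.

(D) → (E) → (F) → (G) → (A) → (B) → (C)

Nothing is required for (D) and (E). (D) has the earlier label → (D) first.
That leaves (E) as the only ready step → (E).
Now (F) and (G) have their prerequisites met. (F) has the earlier label, so (F) next.
(G) needed (E), now all done → (G).
(A) and (C) are both available; (A) has the earlier label → (A).
(B) now also ready, so the ready set is {(B), (C)}; (B) has the earlier label → (B).
(C) is the only step now ready → (C).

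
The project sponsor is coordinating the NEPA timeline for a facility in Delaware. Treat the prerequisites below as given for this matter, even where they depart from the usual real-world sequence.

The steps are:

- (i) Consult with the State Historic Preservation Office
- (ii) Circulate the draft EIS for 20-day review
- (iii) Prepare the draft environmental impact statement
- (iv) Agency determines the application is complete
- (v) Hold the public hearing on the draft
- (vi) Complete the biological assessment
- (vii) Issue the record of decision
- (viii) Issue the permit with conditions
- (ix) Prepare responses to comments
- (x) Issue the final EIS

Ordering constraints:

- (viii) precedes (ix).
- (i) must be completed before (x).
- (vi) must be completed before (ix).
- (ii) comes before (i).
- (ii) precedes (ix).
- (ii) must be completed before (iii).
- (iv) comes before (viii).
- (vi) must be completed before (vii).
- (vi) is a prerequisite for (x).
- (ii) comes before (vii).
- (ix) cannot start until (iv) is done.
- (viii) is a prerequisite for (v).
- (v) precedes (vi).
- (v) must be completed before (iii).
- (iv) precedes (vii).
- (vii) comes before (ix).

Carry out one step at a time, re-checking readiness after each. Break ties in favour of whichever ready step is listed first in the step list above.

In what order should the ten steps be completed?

(ii) and (iv) have no prerequisites; (ii) is listed earlier, so (ii) is first.
(i) now also ready, so the ready set is {(i), (iv)}; (i) is listed earlier → (i).
Next only (iv) has its prerequisites met → (iv).
(viii) needed (iv), now all done → (viii).
That leaves (v) as the only ready step → (v).
(iii) and (vi) are both available; (iii) is listed earlier → (iii).
Next only (vi) has its prerequisites met → (vi).
Now (vii) and (x) have their prerequisites met. (vii) is listed earlier, so (vii) next.
(ix) now also ready, so the ready set is {(ix), (x)}; (ix) is listed earlier → (ix).
(x) needed (i) and (vi), now all done → (x).

(ii), (i), (iv), (viii), (v), (iii), (vi), (vii), (ix), (x)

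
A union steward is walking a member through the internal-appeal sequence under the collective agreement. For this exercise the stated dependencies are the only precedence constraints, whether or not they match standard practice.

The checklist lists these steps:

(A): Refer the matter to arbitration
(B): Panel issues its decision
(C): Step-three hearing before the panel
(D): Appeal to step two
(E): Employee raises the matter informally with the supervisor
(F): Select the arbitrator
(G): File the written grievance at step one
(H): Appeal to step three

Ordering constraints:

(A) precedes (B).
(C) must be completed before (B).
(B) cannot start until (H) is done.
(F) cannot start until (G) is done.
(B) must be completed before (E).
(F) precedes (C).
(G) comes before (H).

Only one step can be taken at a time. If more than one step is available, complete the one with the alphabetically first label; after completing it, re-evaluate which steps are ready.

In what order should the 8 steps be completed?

(A), (D), (G), (F), (C), (H), (B), (E)

(A), (D) and (G) have no prerequisites; (A) has the earlier label, so (A) is first.
Ready: (D) and (G). (D) has the earlier label → (D).
That leaves (G) as the only ready step → (G).
Ready: (F) and (H). (F) has the earlier label → (F).
(C) now also ready, so the ready set is {(C), (H)}; (C) has the earlier label → (C).
That leaves (H) as the only ready step → (H).
That leaves (B) as the only ready step → (B).
(E) needed (B), now all done → (E).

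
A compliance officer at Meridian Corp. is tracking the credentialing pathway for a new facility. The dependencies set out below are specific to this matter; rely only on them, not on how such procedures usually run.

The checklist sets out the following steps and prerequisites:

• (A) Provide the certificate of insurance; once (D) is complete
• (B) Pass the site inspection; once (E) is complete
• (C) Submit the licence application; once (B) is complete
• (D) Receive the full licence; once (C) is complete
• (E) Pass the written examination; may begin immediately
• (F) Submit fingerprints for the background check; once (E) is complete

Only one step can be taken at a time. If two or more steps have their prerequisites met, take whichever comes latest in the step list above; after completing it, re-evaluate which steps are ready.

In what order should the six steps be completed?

Only (E) has no prerequisites, so it is first.
(F) and (B) are both available; (F) is listed later → (F).
(B) is the only step now ready → (B).
That leaves (C) as the only ready step → (C).
(D) is the only step now ready → (D).
That leaves (A) as the only ready step → (A).

(E), (F), (B), (C), (D), (A)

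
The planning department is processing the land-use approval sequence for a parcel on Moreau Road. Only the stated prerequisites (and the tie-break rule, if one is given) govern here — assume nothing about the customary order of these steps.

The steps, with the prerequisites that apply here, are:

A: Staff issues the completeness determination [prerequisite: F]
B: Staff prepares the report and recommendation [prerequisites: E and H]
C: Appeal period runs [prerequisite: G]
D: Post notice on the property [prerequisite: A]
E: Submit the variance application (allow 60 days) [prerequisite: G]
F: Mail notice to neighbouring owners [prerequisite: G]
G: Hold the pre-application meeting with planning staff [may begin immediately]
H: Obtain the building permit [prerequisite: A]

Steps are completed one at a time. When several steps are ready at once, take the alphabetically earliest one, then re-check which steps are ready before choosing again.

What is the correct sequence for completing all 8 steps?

G is the only step with nothing outstanding, so it goes first.
Ready: C, E and F. C has the earlier label → C.
Ready: E and F. E has the earlier label → E.
F needed G, now all done → F.
That leaves A as the only ready step → A.
Now D and H have their prerequisites met. D has the earlier label, so D next.
H needed A, now all done → H.
Next only B has its prerequisites met → B.

G → C → E → F → A → D → H → B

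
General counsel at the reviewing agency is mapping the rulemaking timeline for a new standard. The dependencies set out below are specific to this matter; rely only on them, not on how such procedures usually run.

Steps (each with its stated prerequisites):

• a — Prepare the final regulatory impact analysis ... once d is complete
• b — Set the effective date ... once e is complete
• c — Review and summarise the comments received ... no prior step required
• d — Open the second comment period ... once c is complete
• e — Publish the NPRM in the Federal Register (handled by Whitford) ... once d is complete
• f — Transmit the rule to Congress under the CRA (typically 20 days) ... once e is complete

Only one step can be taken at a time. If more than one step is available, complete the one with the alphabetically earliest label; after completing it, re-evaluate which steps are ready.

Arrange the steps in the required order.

c, d, a, e, b, f

c has no prerequisites → c first.
d needed c, now all done → d.
Now a and e have their prerequisites met. a has the earlier label, so a next.
Next only e has its prerequisites met → e.
Now b and f have their prerequisites met. b has the earlier label, so b next.
f is the only step now ready → f.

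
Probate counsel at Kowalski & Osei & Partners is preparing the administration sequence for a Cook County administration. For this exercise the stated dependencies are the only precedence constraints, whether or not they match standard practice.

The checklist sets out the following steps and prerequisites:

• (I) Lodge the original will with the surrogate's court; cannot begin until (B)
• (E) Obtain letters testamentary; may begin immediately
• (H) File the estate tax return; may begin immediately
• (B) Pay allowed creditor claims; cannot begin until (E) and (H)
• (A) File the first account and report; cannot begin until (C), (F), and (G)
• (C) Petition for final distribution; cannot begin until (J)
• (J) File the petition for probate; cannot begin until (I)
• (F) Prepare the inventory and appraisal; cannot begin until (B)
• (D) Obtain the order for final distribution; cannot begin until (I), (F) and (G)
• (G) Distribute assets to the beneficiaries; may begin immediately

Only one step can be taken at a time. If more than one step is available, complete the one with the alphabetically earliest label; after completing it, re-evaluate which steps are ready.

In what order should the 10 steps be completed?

Nothing is required for (E), (G) and (H). (E) has the earlier label → (E) first.
(G) and (H) are both available; (G) has the earlier label → (G).
Next only (H) has its prerequisites met → (H).
(B) needed (E) and (H), now all done → (B).
Ready: (F) and (I). (F) has the earlier label → (F).
(I) is the only step now ready → (I).
(D) and (J) are both available; (D) has the earlier label → (D).
Next only (J) has its prerequisites met → (J).
(C) needed (J), now all done → (C).
That leaves (A) as the only ready step → (A).

(E) (G) (H) (B) (F) (I) (D) (J) (C) (A)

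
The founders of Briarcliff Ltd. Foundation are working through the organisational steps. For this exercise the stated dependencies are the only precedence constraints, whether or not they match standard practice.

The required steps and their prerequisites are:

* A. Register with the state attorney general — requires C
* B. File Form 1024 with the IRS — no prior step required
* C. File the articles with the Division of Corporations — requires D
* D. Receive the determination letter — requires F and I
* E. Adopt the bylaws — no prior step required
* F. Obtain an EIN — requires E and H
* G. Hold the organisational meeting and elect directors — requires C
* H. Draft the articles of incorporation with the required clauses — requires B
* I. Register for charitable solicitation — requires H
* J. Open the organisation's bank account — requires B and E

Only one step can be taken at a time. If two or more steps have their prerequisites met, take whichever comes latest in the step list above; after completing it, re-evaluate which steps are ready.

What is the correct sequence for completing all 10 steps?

Nothing is required for E and B. E is listed later → E first.
B is the only step now ready → B.
Ready: J and H. J is listed later → J.
That leaves H as the only ready step → H.
Now I and F have their prerequisites met. I is listed later, so I next.
F needed H and E, now all done → F.
That leaves D as the only ready step → D.
C is the only step now ready → C.
Now G and A have their prerequisites met. G is listed later, so G next.
A needed C, now all done → A.

E B J H I F D C G A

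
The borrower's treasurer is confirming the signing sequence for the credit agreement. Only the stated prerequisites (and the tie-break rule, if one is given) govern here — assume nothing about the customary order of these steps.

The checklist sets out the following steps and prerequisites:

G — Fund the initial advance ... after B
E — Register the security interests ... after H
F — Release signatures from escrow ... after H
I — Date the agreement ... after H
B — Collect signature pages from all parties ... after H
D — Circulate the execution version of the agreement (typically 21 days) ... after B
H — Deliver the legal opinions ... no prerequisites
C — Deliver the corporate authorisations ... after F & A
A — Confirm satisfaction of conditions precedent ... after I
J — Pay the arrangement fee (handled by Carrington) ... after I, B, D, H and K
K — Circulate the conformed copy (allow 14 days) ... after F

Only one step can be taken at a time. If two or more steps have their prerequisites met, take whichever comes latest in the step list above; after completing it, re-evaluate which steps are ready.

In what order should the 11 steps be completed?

H has no prerequisites → H first.
Now B, I, F and E have their prerequisites met. B is listed later, so B next.
D, I, F, E and G are all available; D is listed later → D.
Now I, F, E and G have their prerequisites met. I is listed later, so I next.
Ready: A, F, E and G. A is listed later → A.
Ready: F, E and G. F is listed later → F.
Ready: K, C, E and G. K is listed later → K.
J now also ready, so the ready set is {J, C, E, G}; J is listed later → J.
C, E and G are all available; C is listed later → C.
Ready: E and G. E is listed later → E.
Next only G has its prerequisites met → G.

H B D I A F K J C E G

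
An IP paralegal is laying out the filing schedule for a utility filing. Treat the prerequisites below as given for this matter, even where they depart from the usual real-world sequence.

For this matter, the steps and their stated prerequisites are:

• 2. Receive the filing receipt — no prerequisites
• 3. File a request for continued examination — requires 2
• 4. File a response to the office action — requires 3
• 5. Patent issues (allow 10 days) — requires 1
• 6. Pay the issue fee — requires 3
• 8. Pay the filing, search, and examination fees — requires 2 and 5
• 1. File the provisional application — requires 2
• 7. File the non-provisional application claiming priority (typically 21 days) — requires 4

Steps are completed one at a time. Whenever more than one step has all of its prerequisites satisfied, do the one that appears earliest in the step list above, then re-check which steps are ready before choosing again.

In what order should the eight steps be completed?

2, 3, 4, 6, 1, 5, 8, 7

2 has no prerequisites → 2 first.
Ready: 3 and 1. 3 is listed earlier → 3.
Now 4, 6 and 1 have their prerequisites met. 4 is listed earlier, so 4 next.
7 now also ready, so the ready set is {6, 1, 7}; 6 is listed earlier → 6.
Ready: 1 and 7. 1 is listed earlier → 1.
Ready: 5 and 7. 5 is listed earlier → 5.
Ready: 8 and 7. 8 is listed earlier → 8.
7 needed 4, now all done → 7.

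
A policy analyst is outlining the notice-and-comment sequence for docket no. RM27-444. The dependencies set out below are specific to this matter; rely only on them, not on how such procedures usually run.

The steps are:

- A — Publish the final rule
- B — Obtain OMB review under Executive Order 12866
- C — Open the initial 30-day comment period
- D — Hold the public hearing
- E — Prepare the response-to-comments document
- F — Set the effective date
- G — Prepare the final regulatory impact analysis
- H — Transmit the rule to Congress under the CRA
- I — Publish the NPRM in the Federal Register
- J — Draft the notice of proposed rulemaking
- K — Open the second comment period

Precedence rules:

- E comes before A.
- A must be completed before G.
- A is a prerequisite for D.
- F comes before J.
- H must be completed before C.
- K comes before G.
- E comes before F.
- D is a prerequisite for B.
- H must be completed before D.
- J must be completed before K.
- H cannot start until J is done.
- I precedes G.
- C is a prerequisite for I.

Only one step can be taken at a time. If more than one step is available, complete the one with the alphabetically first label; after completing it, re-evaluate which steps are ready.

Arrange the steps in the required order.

E A F J H C D B I K G

E is the only step with nothing outstanding, so it goes first.
A and F are both available; A has the earlier label → A.
Next only F has its prerequisites met → F.
Next only J has its prerequisites met → J.
Ready: H and K. H has the earlier label → H.
Now C, D and K have their prerequisites met. C has the earlier label, so C next.
D, I and K are all available; D has the earlier label → D.
B, I and K are all available; B has the earlier label → B.
Now I and K have their prerequisites met. I has the earlier label, so I next.
That leaves K as the only ready step → K.
G needed A, I and K, now all done → G.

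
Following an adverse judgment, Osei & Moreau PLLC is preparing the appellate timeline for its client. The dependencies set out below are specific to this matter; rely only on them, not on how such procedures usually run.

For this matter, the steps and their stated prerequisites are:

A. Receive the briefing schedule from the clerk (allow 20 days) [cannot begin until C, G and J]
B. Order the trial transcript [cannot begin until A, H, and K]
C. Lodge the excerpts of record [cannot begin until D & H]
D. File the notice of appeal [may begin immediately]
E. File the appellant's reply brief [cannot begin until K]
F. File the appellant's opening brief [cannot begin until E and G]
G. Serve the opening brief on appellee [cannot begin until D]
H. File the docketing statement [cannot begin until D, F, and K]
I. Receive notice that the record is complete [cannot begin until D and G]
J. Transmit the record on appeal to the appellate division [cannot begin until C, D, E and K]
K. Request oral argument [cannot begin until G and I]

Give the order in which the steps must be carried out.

Only D has no prerequisites, so it is first.
That leaves G as the only ready step → G.
That leaves I as the only ready step → I.
That leaves K as the only ready step → K.
E needed K, now all done → E.
F needed E and G, now all done → F.
H needed D, F and K, now all done → H.
Next only C has its prerequisites met → C.
J needed C, D, E and K, now all done → J.
A needed C, G and J, now all done → A.
Next only B has its prerequisites met → B.

D G I K E F H C J A B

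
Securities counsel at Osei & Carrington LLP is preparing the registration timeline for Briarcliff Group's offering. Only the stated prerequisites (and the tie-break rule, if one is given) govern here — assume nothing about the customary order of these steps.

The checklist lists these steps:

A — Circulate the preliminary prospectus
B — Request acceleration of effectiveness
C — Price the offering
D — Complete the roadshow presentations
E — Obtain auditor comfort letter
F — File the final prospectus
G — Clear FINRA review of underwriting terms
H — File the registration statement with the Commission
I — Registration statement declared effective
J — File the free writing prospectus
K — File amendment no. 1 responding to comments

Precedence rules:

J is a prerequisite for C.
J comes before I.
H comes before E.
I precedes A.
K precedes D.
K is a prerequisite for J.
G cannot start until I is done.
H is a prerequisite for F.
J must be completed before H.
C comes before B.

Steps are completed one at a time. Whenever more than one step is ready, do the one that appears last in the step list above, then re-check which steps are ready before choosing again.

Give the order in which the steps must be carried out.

K is the only step with nothing outstanding, so it goes first.
J and D are both available; J is listed later → J.
I, H and C now also ready, so the ready set is {I, H, D, C}; I is listed later → I.
G and A now also ready, so the ready set is {H, G, D, C, A}; H is listed later → H.
G, F, E, D, C and A are all available; G is listed later → G.
F, E, D, C and A are all available; F is listed later → F.
Now E, D, C and A have their prerequisites met. E is listed later, so E next.
Ready: D, C and A. D is listed later → D.
C and A are both available; C is listed later → C.
B now also ready, so the ready set is {B, A}; B is listed later → B.
A is the only step now ready → A.

K → J → I → H → G → F → E → D → C → B → A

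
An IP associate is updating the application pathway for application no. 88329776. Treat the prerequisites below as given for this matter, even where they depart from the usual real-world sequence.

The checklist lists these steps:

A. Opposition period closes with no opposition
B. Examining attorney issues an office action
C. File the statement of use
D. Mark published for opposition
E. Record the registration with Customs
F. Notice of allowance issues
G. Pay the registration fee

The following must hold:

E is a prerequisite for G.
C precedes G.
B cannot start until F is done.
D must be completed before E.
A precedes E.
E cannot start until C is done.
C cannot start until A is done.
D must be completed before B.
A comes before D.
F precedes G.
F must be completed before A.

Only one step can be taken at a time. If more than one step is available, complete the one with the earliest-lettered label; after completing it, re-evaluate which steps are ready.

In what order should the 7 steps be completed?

F has no prerequisites → F first.
Next only A has its prerequisites met → A.
Ready: C and D. C has the earlier label → C.
That leaves D as the only ready step → D.
Now B and E have their prerequisites met. B has the earlier label, so B next.
E needed A, C and D, now all done → E.
That leaves G as the only ready step → G.

F, A, C, D, B, E, G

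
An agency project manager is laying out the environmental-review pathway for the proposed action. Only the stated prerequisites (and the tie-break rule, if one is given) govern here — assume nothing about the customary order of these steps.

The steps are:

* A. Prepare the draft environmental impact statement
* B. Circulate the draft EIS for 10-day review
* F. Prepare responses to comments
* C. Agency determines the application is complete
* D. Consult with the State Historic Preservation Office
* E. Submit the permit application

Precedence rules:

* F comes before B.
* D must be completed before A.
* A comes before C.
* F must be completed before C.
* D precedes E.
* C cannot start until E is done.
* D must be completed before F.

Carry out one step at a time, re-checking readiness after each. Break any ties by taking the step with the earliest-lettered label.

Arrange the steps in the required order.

D has no prerequisites → D first.
Now A, E and F have their prerequisites met. A has the earlier label, so A next.
Now E and F have their prerequisites met. E has the earlier label, so E next.
F needed D, now all done → F.
B and C are both available; B has the earlier label → B.
Next only C has its prerequisites met → C.

D, A, E, F, B, C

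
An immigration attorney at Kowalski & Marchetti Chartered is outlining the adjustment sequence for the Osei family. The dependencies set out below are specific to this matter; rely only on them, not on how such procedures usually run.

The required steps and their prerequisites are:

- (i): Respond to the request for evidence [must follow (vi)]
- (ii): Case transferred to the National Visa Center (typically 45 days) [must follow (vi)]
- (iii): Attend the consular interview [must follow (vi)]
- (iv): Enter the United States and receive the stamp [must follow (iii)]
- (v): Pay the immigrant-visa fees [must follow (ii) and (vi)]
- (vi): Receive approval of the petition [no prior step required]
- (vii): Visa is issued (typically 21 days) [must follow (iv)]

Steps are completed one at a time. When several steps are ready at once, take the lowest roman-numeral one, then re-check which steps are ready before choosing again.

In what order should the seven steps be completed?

Only (vi) has no prerequisites, so it is first.
(i), (ii) and (iii) are all available; (i) has the earlier label → (i).
Ready: (ii) and (iii). (ii) has the earlier label → (ii).
Ready: (iii) and (v). (iii) has the earlier label → (iii).
(iv) now also ready, so the ready set is {(iv), (v)}; (iv) has the earlier label → (iv).
(vii) now also ready, so the ready set is {(v), (vii)}; (v) has the earlier label → (v).
(vii) needed (iv), now all done → (vii).

(vi) (i) (ii) (iii) (iv) (v) (vii)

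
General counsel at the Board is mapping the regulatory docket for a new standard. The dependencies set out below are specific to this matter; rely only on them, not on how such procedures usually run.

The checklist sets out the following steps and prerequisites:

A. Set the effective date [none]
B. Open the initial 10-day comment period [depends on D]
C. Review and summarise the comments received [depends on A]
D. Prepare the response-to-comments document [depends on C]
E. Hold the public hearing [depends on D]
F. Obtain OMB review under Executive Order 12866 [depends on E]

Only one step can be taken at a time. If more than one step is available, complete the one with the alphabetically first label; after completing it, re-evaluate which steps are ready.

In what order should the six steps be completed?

A, C, D, B, E, F

Only A has no prerequisites, so it is first.
C needed A, now all done → C.
Next only D has its prerequisites met → D.
B and E are both available; B has the earlier label → B.
E is the only step now ready → E.
Next only F has its prerequisites met → F.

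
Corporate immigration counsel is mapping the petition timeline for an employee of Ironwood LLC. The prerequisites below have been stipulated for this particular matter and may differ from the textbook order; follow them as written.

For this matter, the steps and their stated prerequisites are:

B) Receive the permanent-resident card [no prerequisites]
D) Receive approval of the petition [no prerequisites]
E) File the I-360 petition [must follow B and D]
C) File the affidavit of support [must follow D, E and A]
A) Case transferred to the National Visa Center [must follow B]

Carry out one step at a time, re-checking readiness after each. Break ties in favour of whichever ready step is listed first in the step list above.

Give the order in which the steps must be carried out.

B → D → E → A → C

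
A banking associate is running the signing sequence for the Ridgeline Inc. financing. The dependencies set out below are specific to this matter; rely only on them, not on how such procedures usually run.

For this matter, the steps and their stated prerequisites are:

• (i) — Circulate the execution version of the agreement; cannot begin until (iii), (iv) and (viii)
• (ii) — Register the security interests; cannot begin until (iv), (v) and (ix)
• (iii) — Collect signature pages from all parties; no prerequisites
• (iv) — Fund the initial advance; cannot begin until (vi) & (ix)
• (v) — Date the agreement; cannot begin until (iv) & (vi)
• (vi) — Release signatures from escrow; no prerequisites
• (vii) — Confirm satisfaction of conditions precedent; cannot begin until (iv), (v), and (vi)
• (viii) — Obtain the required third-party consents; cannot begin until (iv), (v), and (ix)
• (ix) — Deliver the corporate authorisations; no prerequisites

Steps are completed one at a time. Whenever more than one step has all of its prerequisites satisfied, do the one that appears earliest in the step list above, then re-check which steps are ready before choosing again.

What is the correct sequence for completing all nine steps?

(iii), (vi), (ix), (iv), (v), (ii), (vii), (viii), (i)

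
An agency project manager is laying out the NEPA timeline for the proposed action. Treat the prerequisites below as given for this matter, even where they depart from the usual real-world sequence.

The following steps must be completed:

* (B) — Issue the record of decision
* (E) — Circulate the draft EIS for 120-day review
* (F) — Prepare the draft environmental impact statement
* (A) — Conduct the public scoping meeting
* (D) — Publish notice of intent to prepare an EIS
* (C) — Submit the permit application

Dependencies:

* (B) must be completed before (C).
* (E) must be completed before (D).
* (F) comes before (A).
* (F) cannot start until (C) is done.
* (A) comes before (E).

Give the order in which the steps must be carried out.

(B) is the only step with nothing outstanding, so it goes first.
(C) needed (B), now all done → (C).
(F) needed (C), now all done → (F).
(A) is the only step now ready → (A).
(E) is the only step now ready → (E).
That leaves (D) as the only ready step → (D).

(B), (C), (F), (A), (E), (D)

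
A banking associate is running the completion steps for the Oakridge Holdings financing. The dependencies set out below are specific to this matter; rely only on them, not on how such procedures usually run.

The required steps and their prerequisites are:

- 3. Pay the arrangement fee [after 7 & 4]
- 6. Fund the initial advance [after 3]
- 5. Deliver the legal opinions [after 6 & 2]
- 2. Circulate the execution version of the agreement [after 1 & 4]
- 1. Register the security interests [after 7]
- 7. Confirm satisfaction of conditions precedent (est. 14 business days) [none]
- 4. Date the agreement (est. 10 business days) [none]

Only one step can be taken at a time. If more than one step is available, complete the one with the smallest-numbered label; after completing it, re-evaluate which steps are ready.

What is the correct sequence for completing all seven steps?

4 and 7 have no prerequisites; 4 has the earlier label, so 4 is first.
Next only 7 has its prerequisites met → 7.
Now 1 and 3 have their prerequisites met. 1 has the earlier label, so 1 next.
2 now also ready, so the ready set is {2, 3}; 2 has the earlier label → 2.
3 needed 4 and 7, now all done → 3.
That leaves 6 as the only ready step → 6.
Next only 5 has its prerequisites met → 5.

4, 7, 1, 2, 3, 6, 5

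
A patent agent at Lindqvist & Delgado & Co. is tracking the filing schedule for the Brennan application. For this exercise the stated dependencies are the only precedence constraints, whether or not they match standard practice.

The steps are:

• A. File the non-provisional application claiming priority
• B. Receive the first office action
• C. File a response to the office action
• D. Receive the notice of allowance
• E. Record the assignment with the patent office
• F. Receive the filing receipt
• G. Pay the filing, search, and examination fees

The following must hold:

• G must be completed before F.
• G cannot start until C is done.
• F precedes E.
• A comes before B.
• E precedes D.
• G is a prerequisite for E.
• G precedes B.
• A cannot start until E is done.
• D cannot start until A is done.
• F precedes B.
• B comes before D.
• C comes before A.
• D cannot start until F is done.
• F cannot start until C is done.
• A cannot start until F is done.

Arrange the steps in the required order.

C has no prerequisites → C first.
G needed C, now all done → G.
Next only F has its prerequisites met → F.
E is the only step now ready → E.
Next only A has its prerequisites met → A.
That leaves B as the only ready step → B.
That leaves D as the only ready step → D.

C G F E A B D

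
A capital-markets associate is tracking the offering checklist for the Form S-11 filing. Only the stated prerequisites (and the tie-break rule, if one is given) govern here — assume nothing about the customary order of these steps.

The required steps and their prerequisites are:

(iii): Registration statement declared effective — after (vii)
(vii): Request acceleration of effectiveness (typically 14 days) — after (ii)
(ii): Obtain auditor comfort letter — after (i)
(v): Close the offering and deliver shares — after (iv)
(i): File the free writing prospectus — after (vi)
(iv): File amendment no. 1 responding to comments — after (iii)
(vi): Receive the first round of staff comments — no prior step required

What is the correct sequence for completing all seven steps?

Only (vi) has no prerequisites, so it is first.
(i) is the only step now ready → (i).
That leaves (ii) as the only ready step → (ii).
(vii) needed (ii), now all done → (vii).
(iii) is the only step now ready → (iii).
Next only (iv) has its prerequisites met → (iv).
That leaves (v) as the only ready step → (v).

(vi) → (i) → (ii) → (vii) → (iii) → (iv) → (v)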